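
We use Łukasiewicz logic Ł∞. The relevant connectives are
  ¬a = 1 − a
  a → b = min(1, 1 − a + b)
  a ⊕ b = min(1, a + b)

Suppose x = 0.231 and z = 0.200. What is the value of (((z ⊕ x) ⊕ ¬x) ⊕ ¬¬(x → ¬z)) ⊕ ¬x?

1.000

z ⊕ x = min(1, 0.200 + 0.231) = min(1, 0.431) = 0.431
¬x = 1 − 0.231 = 0.769
(z ⊕ x) ⊕ ¬x = min(1, 0.431 + 0.769) = min(1, 1.200) = 1.000
¬z = 1 − 0.200 = 0.800
x → ¬z = min(1, 1 − 0.231 + 0.800) = min(1, 1.569) = 1.000
¬(x → ¬z) = 1 − 1.000 = 0.000
¬¬(x → ¬z) = 1 − 0.000 = 1.000
((z ⊕ x) ⊕ ¬x) ⊕ ¬¬(x → ¬z) = min(1, 1.000 + 1.000) = min(1, 2.000) = 1.000
(((z ⊕ x) ⊕ ¬x) ⊕ ¬¬(x → ¬z)) ⊕ ¬x = min(1, 1.000 + 0.769) = min(1, 1.769) = 1.000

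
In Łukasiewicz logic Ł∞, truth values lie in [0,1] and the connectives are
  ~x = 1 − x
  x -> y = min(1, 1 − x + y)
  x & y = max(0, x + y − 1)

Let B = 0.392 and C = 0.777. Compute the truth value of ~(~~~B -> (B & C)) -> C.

1.000

~B = 1 − 0.392 = 0.608
~~B = 1 − 0.608 = 0.392
~~~B = 1 − 0.392 = 0.608
B & C = max(0, 0.392 + 0.777 − 1) = max(0, 0.169) = 0.169
~~~B -> (B & C) = min(1, 1 − 0.608 + 0.169) = min(1, 0.561) = 0.561
~(~~~B -> (B & C)) = 1 − 0.561 = 0.439
~(~~~B -> (B & C)) -> C = min(1, 1 − 0.439 + 0.777) = min(1, 1.338) = 1.000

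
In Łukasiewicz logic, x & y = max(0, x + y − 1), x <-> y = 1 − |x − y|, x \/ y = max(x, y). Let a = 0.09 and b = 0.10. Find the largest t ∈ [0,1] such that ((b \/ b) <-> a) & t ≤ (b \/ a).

b \/ b = max(0.10, 0.10) = 0.10
(b \/ b) <-> a = 1 − |0.10 − 0.09| = 1 − 0.01 = 0.99
So the left factor is (b \/ b) <-> a = 0.99.
b \/ a = max(0.10, 0.09) = 0.10
So the right-hand bound is b \/ a = 0.10.
The residuum of the Łukasiewicz t-norm gives the supremum: min(1, 1 − 0.99 + 0.10).
1 − 0.99 + 0.10 = 0.11, so t = min(1, 0.11) = 0.11.
Check: 0.99 & 0.11 = max(0, 0.10) = 0.10 ≤ 0.10.

0.11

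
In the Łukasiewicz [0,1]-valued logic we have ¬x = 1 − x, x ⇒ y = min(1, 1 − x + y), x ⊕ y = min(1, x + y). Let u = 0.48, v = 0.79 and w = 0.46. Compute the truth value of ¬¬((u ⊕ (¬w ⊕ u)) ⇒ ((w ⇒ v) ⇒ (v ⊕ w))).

¬w = 1 − 0.46 = 0.54
¬w ⊕ u = min(1, 0.54 + 0.48) = min(1, 1.02) = 1.00
u ⊕ (¬w ⊕ u) = min(1, 0.48 + 1.00) = min(1, 1.48) = 1.00
w ⇒ v = min(1, 1 − 0.46 + 0.79) = min(1, 1.33) = 1.00
v ⊕ w = min(1, 0.79 + 0.46) = min(1, 1.25) = 1.00
(w ⇒ v) ⇒ (v ⊕ w) = min(1, 1 − 1.00 + 1.00) = min(1, 1.00) = 1.00
(u ⊕ (¬w ⊕ u)) ⇒ ((w ⇒ v) ⇒ (v ⊕ w)) = min(1, 1 − 1.00 + 1.00) = min(1, 1.00) = 1.00
¬((u ⊕ (¬w ⊕ u)) ⇒ ((w ⇒ v) ⇒ (v ⊕ w))) = 1 − 1.00 = 0.00
¬¬((u ⊕ (¬w ⊕ u)) ⇒ ((w ⇒ v) ⇒ (v ⊕ w))) = 1 − 0.00 = 1.00

1.00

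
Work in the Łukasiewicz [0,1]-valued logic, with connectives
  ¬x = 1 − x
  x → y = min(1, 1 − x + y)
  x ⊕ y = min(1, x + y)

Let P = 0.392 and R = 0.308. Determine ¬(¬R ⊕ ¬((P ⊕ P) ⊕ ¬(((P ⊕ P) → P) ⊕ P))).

¬R = 1 − 0.308 = 0.692
P ⊕ P = min(1, 0.392 + 0.392) = min(1, 0.784) = 0.784
(P ⊕ P) → P = min(1, 1 − 0.784 + 0.392) = min(1, 0.608) = 0.608
((P ⊕ P) → P) ⊕ P = min(1, 0.608 + 0.392) = min(1, 1.000) = 1.000
¬(((P ⊕ P) → P) ⊕ P) = 1 − 1.000 = 0.000
(P ⊕ P) ⊕ ¬(((P ⊕ P) → P) ⊕ P) = min(1, 0.784 + 0.000) = min(1, 0.784) = 0.784
¬((P ⊕ P) ⊕ ¬(((P ⊕ P) → P) ⊕ P)) = 1 − 0.784 = 0.216
¬R ⊕ ¬((P ⊕ P) ⊕ ¬(((P ⊕ P) → P) ⊕ P)) = min(1, 0.692 + 0.216) = min(1, 0.908) = 0.908
¬(¬R ⊕ ¬((P ⊕ P) ⊕ ¬(((P ⊕ P) → P) ⊕ P))) = 1 − 0.908 = 0.092

0.092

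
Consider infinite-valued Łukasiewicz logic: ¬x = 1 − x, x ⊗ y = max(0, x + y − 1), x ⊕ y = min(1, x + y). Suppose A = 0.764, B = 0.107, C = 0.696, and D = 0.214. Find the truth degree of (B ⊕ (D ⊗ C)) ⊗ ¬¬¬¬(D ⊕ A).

0.085

D ⊗ C = max(0, 0.214 + 0.696 − 1) = max(0, -0.090) = 0.000
B ⊕ (D ⊗ C) = min(1, 0.107 + 0.000) = min(1, 0.107) = 0.107
D ⊕ A = min(1, 0.214 + 0.764) = min(1, 0.978) = 0.978
¬(D ⊕ A) = 1 − 0.978 = 0.022
¬¬(D ⊕ A) = 1 − 0.022 = 0.978
¬¬¬(D ⊕ A) = 1 − 0.978 = 0.022
¬¬¬¬(D ⊕ A) = 1 − 0.022 = 0.978
(B ⊕ (D ⊗ C)) ⊗ ¬¬¬¬(D ⊕ A) = max(0, 0.107 + 0.978 − 1) = max(0, 0.085) = 0.085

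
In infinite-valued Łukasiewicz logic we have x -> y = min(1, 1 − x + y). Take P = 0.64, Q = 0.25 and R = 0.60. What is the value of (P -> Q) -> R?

0.99

P -> Q = min(1, 1 − 0.64 + 0.25) = min(1, 0.61) = 0.61
(P -> Q) -> R = min(1, 1 − 0.61 + 0.60) = min(1, 0.99) = 0.99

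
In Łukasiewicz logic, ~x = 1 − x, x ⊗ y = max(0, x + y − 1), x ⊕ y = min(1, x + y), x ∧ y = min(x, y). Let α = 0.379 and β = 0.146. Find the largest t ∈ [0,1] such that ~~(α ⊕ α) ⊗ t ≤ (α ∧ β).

α ⊕ α = min(1, 0.379 + 0.379) = min(1, 0.758) = 0.758
~(α ⊕ α) = 1 − 0.758 = 0.242
~~(α ⊕ α) = 1 − 0.242 = 0.758
So the left factor is ~~(α ⊕ α) = 0.758.
α ∧ β = min(0.379, 0.146) = 0.146
So the right-hand bound is α ∧ β = 0.146.
The residuum of the Łukasiewicz t-norm gives the supremum: min(1, 1 − 0.758 + 0.146).
1 − 0.758 + 0.146 = 0.388, so t = min(1, 0.388) = 0.388.
Check: 0.758 ⊗ 0.388 = max(0, 0.146) = 0.146 ≤ 0.146.

0.388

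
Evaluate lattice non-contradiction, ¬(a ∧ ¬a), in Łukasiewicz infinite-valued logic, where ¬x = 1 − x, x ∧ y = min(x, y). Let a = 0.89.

¬a = 1 − 0.89 = 0.11
a ∧ ¬a = min(0.89, 0.11) = 0.11
¬(a ∧ ¬a) = 1 − 0.11 = 0.89
(The value 0.89 < 1 shows this instance is not satisfied; not a Ł∞-tautology — its value is 1 − min(a, 1−a).)

0.89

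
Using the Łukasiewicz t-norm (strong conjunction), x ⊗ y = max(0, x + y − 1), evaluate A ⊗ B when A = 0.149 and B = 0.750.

A ⊗ B = max(0, 0.149 + 0.750 − 1) = max(0, -0.101) = 0.000
For comparison, the Gödel (minimum) t-norm min(x, y) would give 0.149.

0.000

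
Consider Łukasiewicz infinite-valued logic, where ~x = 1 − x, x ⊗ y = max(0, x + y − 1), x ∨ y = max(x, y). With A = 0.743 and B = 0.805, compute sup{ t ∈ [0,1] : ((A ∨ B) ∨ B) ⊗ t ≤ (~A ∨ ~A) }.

A ∨ B = max(0.743, 0.805) = 0.805
(A ∨ B) ∨ B = max(0.805, 0.805) = 0.805
So the left factor is (A ∨ B) ∨ B = 0.805.
~A = 1 − 0.743 = 0.257
~A ∨ ~A = max(0.257, 0.257) = 0.257
So the right-hand bound is ~A ∨ ~A = 0.257.
The residuum of the Łukasiewicz t-norm gives the supremum: min(1, 1 − 0.805 + 0.257).
1 − 0.805 + 0.257 = 0.452, so t = min(1, 0.452) = 0.452.
Check: 0.805 ⊗ 0.452 = max(0, 0.257) = 0.257 ≤ 0.257.

0.452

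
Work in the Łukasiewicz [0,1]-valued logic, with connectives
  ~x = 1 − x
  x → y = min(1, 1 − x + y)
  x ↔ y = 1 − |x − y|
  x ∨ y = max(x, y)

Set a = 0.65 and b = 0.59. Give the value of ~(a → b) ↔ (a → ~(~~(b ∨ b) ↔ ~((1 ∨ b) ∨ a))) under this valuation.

0.12

a → b = min(1, 1 − 0.65 + 0.59) = min(1, 0.94) = 0.94
~(a → b) = 1 − 0.94 = 0.06
b ∨ b = max(0.59, 0.59) = 0.59
~(b ∨ b) = 1 − 0.59 = 0.41
~~(b ∨ b) = 1 − 0.41 = 0.59
1 ∨ b = max(1.00, 0.59) = 1.00
(1 ∨ b) ∨ a = max(1.00, 0.65) = 1.00
~((1 ∨ b) ∨ a) = 1 − 1.00 = 0.00
~~(b ∨ b) ↔ ~((1 ∨ b) ∨ a) = 1 − |0.59 − 0.00| = 1 − 0.59 = 0.41
~(~~(b ∨ b) ↔ ~((1 ∨ b) ∨ a)) = 1 − 0.41 = 0.59
a → ~(~~(b ∨ b) ↔ ~((1 ∨ b) ∨ a)) = min(1, 1 − 0.65 + 0.59) = min(1, 0.94) = 0.94
~(a → b) ↔ (a → ~(~~(b ∨ b) ↔ ~((1 ∨ b) ∨ a))) = 1 − |0.06 − 0.94| = 1 − 0.88 = 0.12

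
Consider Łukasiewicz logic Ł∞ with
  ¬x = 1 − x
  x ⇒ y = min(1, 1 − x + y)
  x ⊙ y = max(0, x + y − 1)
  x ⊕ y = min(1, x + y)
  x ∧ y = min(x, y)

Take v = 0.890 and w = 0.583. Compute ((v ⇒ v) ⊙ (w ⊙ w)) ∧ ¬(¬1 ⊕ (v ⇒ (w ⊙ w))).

v ⇒ v = min(1, 1 − 0.890 + 0.890) = min(1, 1.000) = 1.000
w ⊙ w = max(0, 0.583 + 0.583 − 1) = max(0, 0.166) = 0.166
(v ⇒ v) ⊙ (w ⊙ w) = max(0, 1.000 + 0.166 − 1) = max(0, 0.166) = 0.166
¬1 = 1 − 1.000 = 0.000
v ⇒ (w ⊙ w) = min(1, 1 − 0.890 + 0.166) = min(1, 0.276) = 0.276
¬1 ⊕ (v ⇒ (w ⊙ w)) = min(1, 0.000 + 0.276) = min(1, 0.276) = 0.276
¬(¬1 ⊕ (v ⇒ (w ⊙ w))) = 1 − 0.276 = 0.724
((v ⇒ v) ⊙ (w ⊙ w)) ∧ ¬(¬1 ⊕ (v ⇒ (w ⊙ w))) = min(0.166, 0.724) = 0.166

0.166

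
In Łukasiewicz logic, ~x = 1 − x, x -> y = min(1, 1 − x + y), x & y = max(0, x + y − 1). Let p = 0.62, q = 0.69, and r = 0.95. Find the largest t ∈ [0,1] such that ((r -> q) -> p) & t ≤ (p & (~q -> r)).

r -> q = min(1, 1 − 0.95 + 0.69) = min(1, 0.74) = 0.74
(r -> q) -> p = min(1, 1 − 0.74 + 0.62) = min(1, 0.88) = 0.88
So the left factor is (r -> q) -> p = 0.88.
~q = 1 − 0.69 = 0.31
~q -> r = min(1, 1 − 0.31 + 0.95) = min(1, 1.64) = 1.00
p & (~q -> r) = max(0, 0.62 + 1.00 − 1) = max(0, 0.62) = 0.62
So the right-hand bound is p & (~q -> r) = 0.62.
The residuum of the Łukasiewicz t-norm gives the supremum: min(1, 1 − 0.88 + 0.62).
1 − 0.88 + 0.62 = 0.74, so t = min(1, 0.74) = 0.74.
Check: 0.88 & 0.74 = max(0, 0.62) = 0.62 ≤ 0.62.

0.74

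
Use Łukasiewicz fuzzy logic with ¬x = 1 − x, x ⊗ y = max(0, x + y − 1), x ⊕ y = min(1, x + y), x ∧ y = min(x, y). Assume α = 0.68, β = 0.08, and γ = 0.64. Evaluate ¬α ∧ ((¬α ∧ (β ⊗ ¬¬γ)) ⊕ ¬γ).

0.32

¬α = 1 − 0.68 = 0.32
¬γ = 1 − 0.64 = 0.36
¬¬γ = 1 − 0.36 = 0.64
β ⊗ ¬¬γ = max(0, 0.08 + 0.64 − 1) = max(0, -0.28) = 0.00
¬α ∧ (β ⊗ ¬¬γ) = min(0.32, 0.00) = 0.00
(¬α ∧ (β ⊗ ¬¬γ)) ⊕ ¬γ = min(1, 0.00 + 0.36) = min(1, 0.36) = 0.36
¬α ∧ ((¬α ∧ (β ⊗ ¬¬γ)) ⊕ ¬γ) = min(0.32, 0.36) = 0.32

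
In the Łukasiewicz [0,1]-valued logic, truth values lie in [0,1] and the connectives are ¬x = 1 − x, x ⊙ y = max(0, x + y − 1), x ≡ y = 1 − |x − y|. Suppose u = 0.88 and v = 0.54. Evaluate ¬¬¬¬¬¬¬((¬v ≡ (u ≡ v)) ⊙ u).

0.32

¬v = 1 − 0.54 = 0.46
u ≡ v = 1 − |0.88 − 0.54| = 1 − 0.34 = 0.66
¬v ≡ (u ≡ v) = 1 − |0.46 − 0.66| = 1 − 0.20 = 0.80
(¬v ≡ (u ≡ v)) ⊙ u = max(0, 0.80 + 0.88 − 1) = max(0, 0.68) = 0.68
¬((¬v ≡ (u ≡ v)) ⊙ u) = 1 − 0.68 = 0.32
¬¬((¬v ≡ (u ≡ v)) ⊙ u) = 1 − 0.32 = 0.68
¬¬¬((¬v ≡ (u ≡ v)) ⊙ u) = 1 − 0.68 = 0.32
¬¬¬¬((¬v ≡ (u ≡ v)) ⊙ u) = 1 − 0.32 = 0.68
¬¬¬¬¬((¬v ≡ (u ≡ v)) ⊙ u) = 1 − 0.68 = 0.32
¬¬¬¬¬¬((¬v ≡ (u ≡ v)) ⊙ u) = 1 − 0.32 = 0.68
¬¬¬¬¬¬¬((¬v ≡ (u ≡ v)) ⊙ u) = 1 − 0.68 = 0.32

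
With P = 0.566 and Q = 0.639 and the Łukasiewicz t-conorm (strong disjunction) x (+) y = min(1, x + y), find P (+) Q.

P (+) Q = min(1, 0.566 + 0.639) = min(1, 1.205) = 1.000
For comparison, the Gödel t-conorm max(x, y) would give 0.639.

1.000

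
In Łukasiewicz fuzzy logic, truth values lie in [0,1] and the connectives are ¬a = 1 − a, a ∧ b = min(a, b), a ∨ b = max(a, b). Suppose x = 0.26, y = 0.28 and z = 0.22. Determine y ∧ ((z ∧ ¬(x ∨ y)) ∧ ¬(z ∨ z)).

0.22

x ∨ y = max(0.26, 0.28) = 0.28
¬(x ∨ y) = 1 − 0.28 = 0.72
z ∧ ¬(x ∨ y) = min(0.22, 0.72) = 0.22
z ∨ z = max(0.22, 0.22) = 0.22
¬(z ∨ z) = 1 − 0.22 = 0.78
(z ∧ ¬(x ∨ y)) ∧ ¬(z ∨ z) = min(0.22, 0.78) = 0.22
y ∧ ((z ∧ ¬(x ∨ y)) ∧ ¬(z ∨ z)) = min(0.28, 0.22) = 0.22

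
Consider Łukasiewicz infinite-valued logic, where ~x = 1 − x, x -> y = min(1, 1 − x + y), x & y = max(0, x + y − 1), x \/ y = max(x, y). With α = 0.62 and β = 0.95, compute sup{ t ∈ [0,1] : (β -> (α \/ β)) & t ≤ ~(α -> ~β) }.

0.57

α \/ β = max(0.62, 0.95) = 0.95
β -> (α \/ β) = min(1, 1 − 0.95 + 0.95) = min(1, 1.00) = 1.00
So the left factor is β -> (α \/ β) = 1.00.
~β = 1 − 0.95 = 0.05
α -> ~β = min(1, 1 − 0.62 + 0.05) = min(1, 0.43) = 0.43
~(α -> ~β) = 1 − 0.43 = 0.57
So the right-hand bound is ~(α -> ~β) = 0.57.
The residuum of the Łukasiewicz t-norm gives the supremum: min(1, 1 − 1.00 + 0.57).
1 − 1.00 + 0.57 = 0.57, so t = min(1, 0.57) = 0.57.
Check: 1.00 & 0.57 = max(0, 0.57) = 0.57 ≤ 0.57.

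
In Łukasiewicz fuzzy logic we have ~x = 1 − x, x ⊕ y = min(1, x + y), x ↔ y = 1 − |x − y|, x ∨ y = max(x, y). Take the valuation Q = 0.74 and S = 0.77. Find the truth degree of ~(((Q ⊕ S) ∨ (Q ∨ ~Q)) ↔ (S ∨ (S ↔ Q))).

Q ⊕ S = min(1, 0.74 + 0.77) = min(1, 1.51) = 1.00
~Q = 1 − 0.74 = 0.26
Q ∨ ~Q = max(0.74, 0.26) = 0.74
(Q ⊕ S) ∨ (Q ∨ ~Q) = max(1.00, 0.74) = 1.00
S ↔ Q = 1 − |0.77 − 0.74| = 1 − 0.03 = 0.97
S ∨ (S ↔ Q) = max(0.77, 0.97) = 0.97
((Q ⊕ S) ∨ (Q ∨ ~Q)) ↔ (S ∨ (S ↔ Q)) = 1 − |1.00 − 0.97| = 1 − 0.03 = 0.97
~(((Q ⊕ S) ∨ (Q ∨ ~Q)) ↔ (S ∨ (S ↔ Q))) = 1 − 0.97 = 0.03

0.03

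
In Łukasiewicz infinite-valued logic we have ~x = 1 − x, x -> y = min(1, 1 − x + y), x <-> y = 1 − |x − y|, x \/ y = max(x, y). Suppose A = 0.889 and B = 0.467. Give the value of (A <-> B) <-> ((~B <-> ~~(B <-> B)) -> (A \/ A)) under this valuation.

A <-> B = 1 − |0.889 − 0.467| = 1 − 0.422 = 0.578
~B = 1 − 0.467 = 0.533
B <-> B = 1 − |0.467 − 0.467| = 1 − 0.000 = 1.000
~(B <-> B) = 1 − 1.000 = 0.000
~~(B <-> B) = 1 − 0.000 = 1.000
~B <-> ~~(B <-> B) = 1 − |0.533 − 1.000| = 1 − 0.467 = 0.533
A \/ A = max(0.889, 0.889) = 0.889
(~B <-> ~~(B <-> B)) -> (A \/ A) = min(1, 1 − 0.533 + 0.889) = min(1, 1.356) = 1.000
(A <-> B) <-> ((~B <-> ~~(B <-> B)) -> (A \/ A)) = 1 − |0.578 − 1.000| = 1 − 0.422 = 0.578

0.578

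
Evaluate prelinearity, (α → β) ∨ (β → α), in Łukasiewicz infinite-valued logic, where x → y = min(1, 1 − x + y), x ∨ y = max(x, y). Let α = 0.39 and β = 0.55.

1.00

α → β = min(1, 1 − 0.39 + 0.55) = min(1, 1.16) = 1.00
β → α = min(1, 1 − 0.55 + 0.39) = min(1, 0.84) = 0.84
(α → β) ∨ (β → α) = max(1.00, 0.84) = 1.00
(As expected: a Ł∞-tautology — holds in every MV-chain.)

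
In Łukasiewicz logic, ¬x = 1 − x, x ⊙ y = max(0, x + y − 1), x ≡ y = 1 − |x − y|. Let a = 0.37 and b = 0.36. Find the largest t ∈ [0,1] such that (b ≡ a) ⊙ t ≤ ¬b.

b ≡ a = 1 − |0.36 − 0.37| = 1 − 0.01 = 0.99
So the left factor is b ≡ a = 0.99.
¬b = 1 − 0.36 = 0.64
So the right-hand bound is ¬b = 0.64.
The residuum of the Łukasiewicz t-norm gives the supremum: min(1, 1 − 0.99 + 0.64).
1 − 0.99 + 0.64 = 0.65, so t = min(1, 0.65) = 0.65.
Check: 0.99 ⊙ 0.65 = max(0, 0.64) = 0.64 ≤ 0.64.

0.65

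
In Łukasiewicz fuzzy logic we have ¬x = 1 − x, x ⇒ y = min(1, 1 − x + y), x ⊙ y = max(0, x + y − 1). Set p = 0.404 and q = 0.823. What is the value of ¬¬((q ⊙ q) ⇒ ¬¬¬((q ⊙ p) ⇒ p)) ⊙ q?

q ⊙ q = max(0, 0.823 + 0.823 − 1) = max(0, 0.646) = 0.646
q ⊙ p = max(0, 0.823 + 0.404 − 1) = max(0, 0.227) = 0.227
(q ⊙ p) ⇒ p = min(1, 1 − 0.227 + 0.404) = min(1, 1.177) = 1.000
¬((q ⊙ p) ⇒ p) = 1 − 1.000 = 0.000
¬¬((q ⊙ p) ⇒ p) = 1 − 0.000 = 1.000
¬¬¬((q ⊙ p) ⇒ p) = 1 − 1.000 = 0.000
(q ⊙ q) ⇒ ¬¬¬((q ⊙ p) ⇒ p) = min(1, 1 − 0.646 + 0.000) = min(1, 0.354) = 0.354
¬((q ⊙ q) ⇒ ¬¬¬((q ⊙ p) ⇒ p)) = 1 − 0.354 = 0.646
¬¬((q ⊙ q) ⇒ ¬¬¬((q ⊙ p) ⇒ p)) = 1 − 0.646 = 0.354
¬¬((q ⊙ q) ⇒ ¬¬¬((q ⊙ p) ⇒ p)) ⊙ q = max(0, 0.354 + 0.823 − 1) = max(0, 0.177) = 0.177

0.177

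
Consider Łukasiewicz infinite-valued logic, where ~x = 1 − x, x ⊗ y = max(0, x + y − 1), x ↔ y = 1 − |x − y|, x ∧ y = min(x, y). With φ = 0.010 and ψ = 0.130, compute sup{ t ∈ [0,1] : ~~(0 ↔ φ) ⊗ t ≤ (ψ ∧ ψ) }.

0.140

0 ↔ φ = 1 − |0.000 − 0.010| = 1 − 0.010 = 0.990
~(0 ↔ φ) = 1 − 0.990 = 0.010
~~(0 ↔ φ) = 1 − 0.010 = 0.990
So the left factor is ~~(0 ↔ φ) = 0.990.
ψ ∧ ψ = min(0.130, 0.130) = 0.130
So the right-hand bound is ψ ∧ ψ = 0.130.
The residuum of the Łukasiewicz t-norm gives the supremum: min(1, 1 − 0.990 + 0.130).
1 − 0.990 + 0.130 = 0.140, so t = min(1, 0.140) = 0.140.
Check: 0.990 ⊗ 0.140 = max(0, 0.130) = 0.130 ≤ 0.130.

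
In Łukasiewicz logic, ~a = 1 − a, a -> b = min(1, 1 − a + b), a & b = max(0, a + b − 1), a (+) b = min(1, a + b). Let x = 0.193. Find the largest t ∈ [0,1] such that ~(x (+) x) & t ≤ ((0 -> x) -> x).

0.579

x (+) x = min(1, 0.193 + 0.193) = min(1, 0.386) = 0.386
~(x (+) x) = 1 − 0.386 = 0.614
So the left factor is ~(x (+) x) = 0.614.
0 -> x = min(1, 1 − 0.000 + 0.193) = min(1, 1.193) = 1.000
(0 -> x) -> x = min(1, 1 − 1.000 + 0.193) = min(1, 0.193) = 0.193
So the right-hand bound is (0 -> x) -> x = 0.193.
The residuum of the Łukasiewicz t-norm gives the supremum: min(1, 1 − 0.614 + 0.193).
1 − 0.614 + 0.193 = 0.579, so t = min(1, 0.579) = 0.579.
Check: 0.614 & 0.579 = max(0, 0.193) = 0.193 ≤ 0.193.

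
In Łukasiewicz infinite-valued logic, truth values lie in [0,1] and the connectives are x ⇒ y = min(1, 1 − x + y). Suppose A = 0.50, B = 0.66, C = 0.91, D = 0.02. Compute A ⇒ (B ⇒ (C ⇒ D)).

C ⇒ D = min(1, 1 − 0.91 + 0.02) = min(1, 0.11) = 0.11
B ⇒ (C ⇒ D) = min(1, 1 − 0.66 + 0.11) = min(1, 0.45) = 0.45
A ⇒ (B ⇒ (C ⇒ D)) = min(1, 1 − 0.50 + 0.45) = min(1, 0.95) = 0.95

0.95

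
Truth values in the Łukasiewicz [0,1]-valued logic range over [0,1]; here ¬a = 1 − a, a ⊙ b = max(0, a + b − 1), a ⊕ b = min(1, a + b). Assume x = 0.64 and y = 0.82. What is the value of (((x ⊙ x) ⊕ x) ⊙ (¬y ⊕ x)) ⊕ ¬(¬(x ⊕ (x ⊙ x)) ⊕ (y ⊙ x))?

x ⊙ x = max(0, 0.64 + 0.64 − 1) = max(0, 0.28) = 0.28
(x ⊙ x) ⊕ x = min(1, 0.28 + 0.64) = min(1, 0.92) = 0.92
¬y = 1 − 0.82 = 0.18
¬y ⊕ x = min(1, 0.18 + 0.64) = min(1, 0.82) = 0.82
((x ⊙ x) ⊕ x) ⊙ (¬y ⊕ x) = max(0, 0.92 + 0.82 − 1) = max(0, 0.74) = 0.74
x ⊕ (x ⊙ x) = min(1, 0.64 + 0.28) = min(1, 0.92) = 0.92
¬(x ⊕ (x ⊙ x)) = 1 − 0.92 = 0.08
y ⊙ x = max(0, 0.82 + 0.64 − 1) = max(0, 0.46) = 0.46
¬(x ⊕ (x ⊙ x)) ⊕ (y ⊙ x) = min(1, 0.08 + 0.46) = min(1, 0.54) = 0.54
¬(¬(x ⊕ (x ⊙ x)) ⊕ (y ⊙ x)) = 1 − 0.54 = 0.46
(((x ⊙ x) ⊕ x) ⊙ (¬y ⊕ x)) ⊕ ¬(¬(x ⊕ (x ⊙ x)) ⊕ (y ⊙ x)) = min(1, 0.74 + 0.46) = min(1, 1.20) = 1.00

1.00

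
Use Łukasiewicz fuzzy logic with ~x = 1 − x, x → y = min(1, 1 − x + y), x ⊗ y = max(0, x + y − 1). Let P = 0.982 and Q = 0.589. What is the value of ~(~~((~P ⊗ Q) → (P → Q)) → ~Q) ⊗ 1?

~P = 1 − 0.982 = 0.018
~P ⊗ Q = max(0, 0.018 + 0.589 − 1) = max(0, -0.393) = 0.000
P → Q = min(1, 1 − 0.982 + 0.589) = min(1, 0.607) = 0.607
(~P ⊗ Q) → (P → Q) = min(1, 1 − 0.000 + 0.607) = min(1, 1.607) = 1.000
~((~P ⊗ Q) → (P → Q)) = 1 − 1.000 = 0.000
~~((~P ⊗ Q) → (P → Q)) = 1 − 0.000 = 1.000
~Q = 1 − 0.589 = 0.411
~~((~P ⊗ Q) → (P → Q)) → ~Q = min(1, 1 − 1.000 + 0.411) = min(1, 0.411) = 0.411
~(~~((~P ⊗ Q) → (P → Q)) → ~Q) = 1 − 0.411 = 0.589
~(~~((~P ⊗ Q) → (P → Q)) → ~Q) ⊗ 1 = max(0, 0.589 + 1.000 − 1) = max(0, 0.589) = 0.589

0.589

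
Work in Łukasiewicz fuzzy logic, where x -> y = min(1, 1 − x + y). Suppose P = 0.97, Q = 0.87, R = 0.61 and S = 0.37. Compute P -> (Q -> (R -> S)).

0.92

R -> S = min(1, 1 − 0.61 + 0.37) = min(1, 0.76) = 0.76
Q -> (R -> S) = min(1, 1 − 0.87 + 0.76) = min(1, 0.89) = 0.89
P -> (Q -> (R -> S)) = min(1, 1 − 0.97 + 0.89) = min(1, 0.92) = 0.92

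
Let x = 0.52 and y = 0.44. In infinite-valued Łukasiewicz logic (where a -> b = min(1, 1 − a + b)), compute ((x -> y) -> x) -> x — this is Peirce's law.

x -> y = min(1, 1 − 0.52 + 0.44) = min(1, 0.92) = 0.92
(x -> y) -> x = min(1, 1 − 0.92 + 0.52) = min(1, 0.60) = 0.60
((x -> y) -> x) -> x = min(1, 1 − 0.60 + 0.52) = min(1, 0.92) = 0.92
(The value 0.92 < 1 shows this instance is not satisfied; not a Ł∞-tautology in general.)

0.92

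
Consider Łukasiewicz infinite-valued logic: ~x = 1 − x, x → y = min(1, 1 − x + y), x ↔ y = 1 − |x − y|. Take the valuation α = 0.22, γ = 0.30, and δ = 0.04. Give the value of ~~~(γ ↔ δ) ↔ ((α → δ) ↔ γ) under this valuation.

γ ↔ δ = 1 − |0.30 − 0.04| = 1 − 0.26 = 0.74
~(γ ↔ δ) = 1 − 0.74 = 0.26
~~(γ ↔ δ) = 1 − 0.26 = 0.74
~~~(γ ↔ δ) = 1 − 0.74 = 0.26
α → δ = min(1, 1 − 0.22 + 0.04) = min(1, 0.82) = 0.82
(α → δ) ↔ γ = 1 − |0.82 − 0.30| = 1 − 0.52 = 0.48
~~~(γ ↔ δ) ↔ ((α → δ) ↔ γ) = 1 − |0.26 − 0.48| = 1 − 0.22 = 0.78

0.78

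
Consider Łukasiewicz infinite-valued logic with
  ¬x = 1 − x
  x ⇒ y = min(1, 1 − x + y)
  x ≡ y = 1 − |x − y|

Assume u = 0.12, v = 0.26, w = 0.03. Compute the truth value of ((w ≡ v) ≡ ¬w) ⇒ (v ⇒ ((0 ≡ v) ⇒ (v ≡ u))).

w ≡ v = 1 − |0.03 − 0.26| = 1 − 0.23 = 0.77
¬w = 1 − 0.03 = 0.97
(w ≡ v) ≡ ¬w = 1 − |0.77 − 0.97| = 1 − 0.20 = 0.80
0 ≡ v = 1 − |0.00 − 0.26| = 1 − 0.26 = 0.74
v ≡ u = 1 − |0.26 − 0.12| = 1 − 0.14 = 0.86
(0 ≡ v) ⇒ (v ≡ u) = min(1, 1 − 0.74 + 0.86) = min(1, 1.12) = 1.00
v ⇒ ((0 ≡ v) ⇒ (v ≡ u)) = min(1, 1 − 0.26 + 1.00) = min(1, 1.74) = 1.00
((w ≡ v) ≡ ¬w) ⇒ (v ⇒ ((0 ≡ v) ⇒ (v ≡ u))) = min(1, 1 − 0.80 + 1.00) = min(1, 1.20) = 1.00

1.00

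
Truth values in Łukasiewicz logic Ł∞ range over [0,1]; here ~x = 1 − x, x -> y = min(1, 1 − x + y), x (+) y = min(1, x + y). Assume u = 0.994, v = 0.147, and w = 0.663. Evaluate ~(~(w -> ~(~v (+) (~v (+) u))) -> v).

~v = 1 − 0.147 = 0.853
~v (+) u = min(1, 0.853 + 0.994) = min(1, 1.847) = 1.000
~v (+) (~v (+) u) = min(1, 0.853 + 1.000) = min(1, 1.853) = 1.000
~(~v (+) (~v (+) u)) = 1 − 1.000 = 0.000
w -> ~(~v (+) (~v (+) u)) = min(1, 1 − 0.663 + 0.000) = min(1, 0.337) = 0.337
~(w -> ~(~v (+) (~v (+) u))) = 1 − 0.337 = 0.663
~(w -> ~(~v (+) (~v (+) u))) -> v = min(1, 1 − 0.663 + 0.147) = min(1, 0.484) = 0.484
~(~(w -> ~(~v (+) (~v (+) u))) -> v) = 1 − 0.484 = 0.516

0.516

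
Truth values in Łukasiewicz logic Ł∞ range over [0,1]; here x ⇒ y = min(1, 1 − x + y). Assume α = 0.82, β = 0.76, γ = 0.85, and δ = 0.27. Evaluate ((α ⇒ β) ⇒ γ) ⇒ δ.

0.36

α ⇒ β = min(1, 1 − 0.82 + 0.76) = min(1, 0.94) = 0.94
(α ⇒ β) ⇒ γ = min(1, 1 − 0.94 + 0.85) = min(1, 0.91) = 0.91
((α ⇒ β) ⇒ γ) ⇒ δ = min(1, 1 − 0.91 + 0.27) = min(1, 0.36) = 0.36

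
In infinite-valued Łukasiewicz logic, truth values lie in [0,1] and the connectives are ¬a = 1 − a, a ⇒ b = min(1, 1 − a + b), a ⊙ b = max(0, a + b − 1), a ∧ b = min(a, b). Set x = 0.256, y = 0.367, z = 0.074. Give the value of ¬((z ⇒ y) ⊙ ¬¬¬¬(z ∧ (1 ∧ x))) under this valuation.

0.926

z ⇒ y = min(1, 1 − 0.074 + 0.367) = min(1, 1.293) = 1.000
1 ∧ x = min(1.000, 0.256) = 0.256
z ∧ (1 ∧ x) = min(0.074, 0.256) = 0.074
¬(z ∧ (1 ∧ x)) = 1 − 0.074 = 0.926
¬¬(z ∧ (1 ∧ x)) = 1 − 0.926 = 0.074
¬¬¬(z ∧ (1 ∧ x)) = 1 − 0.074 = 0.926
¬¬¬¬(z ∧ (1 ∧ x)) = 1 − 0.926 = 0.074
(z ⇒ y) ⊙ ¬¬¬¬(z ∧ (1 ∧ x)) = max(0, 1.000 + 0.074 − 1) = max(0, 0.074) = 0.074
¬((z ⇒ y) ⊙ ¬¬¬¬(z ∧ (1 ∧ x))) = 1 − 0.074 = 0.926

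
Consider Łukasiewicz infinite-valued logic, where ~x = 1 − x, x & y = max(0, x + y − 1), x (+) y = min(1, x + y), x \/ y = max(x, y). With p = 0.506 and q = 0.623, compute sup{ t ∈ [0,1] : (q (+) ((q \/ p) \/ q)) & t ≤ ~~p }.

q \/ p = max(0.623, 0.506) = 0.623
(q \/ p) \/ q = max(0.623, 0.623) = 0.623
q (+) ((q \/ p) \/ q) = min(1, 0.623 + 0.623) = min(1, 1.246) = 1.000
So the left factor is q (+) ((q \/ p) \/ q) = 1.000.
~p = 1 − 0.506 = 0.494
~~p = 1 − 0.494 = 0.506
So the right-hand bound is ~~p = 0.506.
The residuum of the Łukasiewicz t-norm gives the supremum: min(1, 1 − 1.000 + 0.506).
1 − 1.000 + 0.506 = 0.506, so t = min(1, 0.506) = 0.506.
Check: 1.000 & 0.506 = max(0, 0.506) = 0.506 ≤ 0.506.

0.506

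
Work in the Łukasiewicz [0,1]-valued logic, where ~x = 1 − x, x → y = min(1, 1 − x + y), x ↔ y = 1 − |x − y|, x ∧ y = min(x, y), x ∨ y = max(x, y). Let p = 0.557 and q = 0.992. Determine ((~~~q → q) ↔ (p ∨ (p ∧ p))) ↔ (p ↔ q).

0.992

~q = 1 − 0.992 = 0.008
~~q = 1 − 0.008 = 0.992
~~~q = 1 − 0.992 = 0.008
~~~q → q = min(1, 1 − 0.008 + 0.992) = min(1, 1.984) = 1.000
p ∧ p = min(0.557, 0.557) = 0.557
p ∨ (p ∧ p) = max(0.557, 0.557) = 0.557
(~~~q → q) ↔ (p ∨ (p ∧ p)) = 1 − |1.000 − 0.557| = 1 − 0.443 = 0.557
p ↔ q = 1 − |0.557 − 0.992| = 1 − 0.435 = 0.565
((~~~q → q) ↔ (p ∨ (p ∧ p))) ↔ (p ↔ q) = 1 − |0.557 − 0.565| = 1 − 0.008 = 0.992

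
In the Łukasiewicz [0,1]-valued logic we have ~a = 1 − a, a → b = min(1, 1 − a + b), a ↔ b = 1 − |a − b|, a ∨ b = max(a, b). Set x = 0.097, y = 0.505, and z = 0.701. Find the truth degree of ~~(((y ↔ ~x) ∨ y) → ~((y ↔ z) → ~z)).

0.903

~x = 1 − 0.097 = 0.903
y ↔ ~x = 1 − |0.505 − 0.903| = 1 − 0.398 = 0.602
(y ↔ ~x) ∨ y = max(0.602, 0.505) = 0.602
y ↔ z = 1 − |0.505 − 0.701| = 1 − 0.196 = 0.804
~z = 1 − 0.701 = 0.299
(y ↔ z) → ~z = min(1, 1 − 0.804 + 0.299) = min(1, 0.495) = 0.495
~((y ↔ z) → ~z) = 1 − 0.495 = 0.505
((y ↔ ~x) ∨ y) → ~((y ↔ z) → ~z) = min(1, 1 − 0.602 + 0.505) = min(1, 0.903) = 0.903
~(((y ↔ ~x) ∨ y) → ~((y ↔ z) → ~z)) = 1 − 0.903 = 0.097
~~(((y ↔ ~x) ∨ y) → ~((y ↔ z) → ~z)) = 1 − 0.097 = 0.903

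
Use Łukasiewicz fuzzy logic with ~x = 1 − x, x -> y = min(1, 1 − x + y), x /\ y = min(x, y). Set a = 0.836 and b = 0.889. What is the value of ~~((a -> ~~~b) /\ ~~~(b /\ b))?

~b = 1 − 0.889 = 0.111
~~b = 1 − 0.111 = 0.889
~~~b = 1 − 0.889 = 0.111
a -> ~~~b = min(1, 1 − 0.836 + 0.111) = min(1, 0.275) = 0.275
b /\ b = min(0.889, 0.889) = 0.889
~(b /\ b) = 1 − 0.889 = 0.111
~~(b /\ b) = 1 − 0.111 = 0.889
~~~(b /\ b) = 1 − 0.889 = 0.111
(a -> ~~~b) /\ ~~~(b /\ b) = min(0.275, 0.111) = 0.111
~((a -> ~~~b) /\ ~~~(b /\ b)) = 1 − 0.111 = 0.889
~~((a -> ~~~b) /\ ~~~(b /\ b)) = 1 − 0.889 = 0.111

0.111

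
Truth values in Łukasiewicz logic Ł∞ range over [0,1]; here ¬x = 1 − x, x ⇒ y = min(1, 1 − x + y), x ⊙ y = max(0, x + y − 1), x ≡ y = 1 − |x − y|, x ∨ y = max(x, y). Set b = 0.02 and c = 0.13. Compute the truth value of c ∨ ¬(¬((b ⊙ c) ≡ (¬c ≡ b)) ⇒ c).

0.13

b ⊙ c = max(0, 0.02 + 0.13 − 1) = max(0, -0.85) = 0.00
¬c = 1 − 0.13 = 0.87
¬c ≡ b = 1 − |0.87 − 0.02| = 1 − 0.85 = 0.15
(b ⊙ c) ≡ (¬c ≡ b) = 1 − |0.00 − 0.15| = 1 − 0.15 = 0.85
¬((b ⊙ c) ≡ (¬c ≡ b)) = 1 − 0.85 = 0.15
¬((b ⊙ c) ≡ (¬c ≡ b)) ⇒ c = min(1, 1 − 0.15 + 0.13) = min(1, 0.98) = 0.98
¬(¬((b ⊙ c) ≡ (¬c ≡ b)) ⇒ c) = 1 − 0.98 = 0.02
c ∨ ¬(¬((b ⊙ c) ≡ (¬c ≡ b)) ⇒ c) = max(0.13, 0.02) = 0.13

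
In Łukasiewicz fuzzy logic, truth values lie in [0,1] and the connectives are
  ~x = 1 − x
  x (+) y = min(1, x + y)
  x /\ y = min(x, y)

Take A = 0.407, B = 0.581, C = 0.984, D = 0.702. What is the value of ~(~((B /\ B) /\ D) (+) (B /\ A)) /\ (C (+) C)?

0.174

B /\ B = min(0.581, 0.581) = 0.581
(B /\ B) /\ D = min(0.581, 0.702) = 0.581
~((B /\ B) /\ D) = 1 − 0.581 = 0.419
B /\ A = min(0.581, 0.407) = 0.407
~((B /\ B) /\ D) (+) (B /\ A) = min(1, 0.419 + 0.407) = min(1, 0.826) = 0.826
~(~((B /\ B) /\ D) (+) (B /\ A)) = 1 − 0.826 = 0.174
C (+) C = min(1, 0.984 + 0.984) = min(1, 1.968) = 1.000
~(~((B /\ B) /\ D) (+) (B /\ A)) /\ (C (+) C) = min(0.174, 1.000) = 0.174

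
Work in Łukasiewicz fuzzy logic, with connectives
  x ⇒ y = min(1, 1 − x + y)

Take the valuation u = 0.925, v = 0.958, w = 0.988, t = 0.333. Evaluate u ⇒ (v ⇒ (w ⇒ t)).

w ⇒ t = min(1, 1 − 0.988 + 0.333) = min(1, 0.345) = 0.345
v ⇒ (w ⇒ t) = min(1, 1 − 0.958 + 0.345) = min(1, 0.387) = 0.387
u ⇒ (v ⇒ (w ⇒ t)) = min(1, 1 − 0.925 + 0.387) = min(1, 0.462) = 0.462

0.462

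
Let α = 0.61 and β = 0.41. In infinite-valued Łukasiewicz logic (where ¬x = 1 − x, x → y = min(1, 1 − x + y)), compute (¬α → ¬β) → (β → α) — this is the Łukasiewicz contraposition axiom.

¬α = 1 − 0.61 = 0.39
¬β = 1 − 0.41 = 0.59
¬α → ¬β = min(1, 1 − 0.39 + 0.59) = min(1, 1.20) = 1.00
β → α = min(1, 1 − 0.41 + 0.61) = min(1, 1.20) = 1.00
(¬α → ¬β) → (β → α) = min(1, 1 − 1.00 + 1.00) = min(1, 1.00) = 1.00
(As expected: an axiom of Ł∞, always 1.)

1.00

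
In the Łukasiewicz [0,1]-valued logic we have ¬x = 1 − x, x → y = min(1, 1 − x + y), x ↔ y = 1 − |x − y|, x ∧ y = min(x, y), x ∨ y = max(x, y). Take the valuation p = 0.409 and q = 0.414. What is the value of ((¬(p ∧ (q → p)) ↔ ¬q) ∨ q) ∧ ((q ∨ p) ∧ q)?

0.414

q → p = min(1, 1 − 0.414 + 0.409) = min(1, 0.995) = 0.995
p ∧ (q → p) = min(0.409, 0.995) = 0.409
¬(p ∧ (q → p)) = 1 − 0.409 = 0.591
¬q = 1 − 0.414 = 0.586
¬(p ∧ (q → p)) ↔ ¬q = 1 − |0.591 − 0.586| = 1 − 0.005 = 0.995
(¬(p ∧ (q → p)) ↔ ¬q) ∨ q = max(0.995, 0.414) = 0.995
q ∨ p = max(0.414, 0.409) = 0.414
(q ∨ p) ∧ q = min(0.414, 0.414) = 0.414
((¬(p ∧ (q → p)) ↔ ¬q) ∨ q) ∧ ((q ∨ p) ∧ q) = min(0.995, 0.414) = 0.414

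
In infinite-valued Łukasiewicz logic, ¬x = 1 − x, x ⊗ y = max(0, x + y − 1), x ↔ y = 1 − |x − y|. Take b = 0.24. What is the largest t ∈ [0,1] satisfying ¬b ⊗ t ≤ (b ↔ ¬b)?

¬b = 1 − 0.24 = 0.76
So the left factor is ¬b = 0.76.
b ↔ ¬b = 1 − |0.24 − 0.76| = 1 − 0.52 = 0.48
So the right-hand bound is b ↔ ¬b = 0.48.
The residuum of the Łukasiewicz t-norm gives the supremum: min(1, 1 − 0.76 + 0.48).
1 − 0.76 + 0.48 = 0.72, so t = min(1, 0.72) = 0.72.
Check: 0.76 ⊗ 0.72 = max(0, 0.48) = 0.48 ≤ 0.48.

0.72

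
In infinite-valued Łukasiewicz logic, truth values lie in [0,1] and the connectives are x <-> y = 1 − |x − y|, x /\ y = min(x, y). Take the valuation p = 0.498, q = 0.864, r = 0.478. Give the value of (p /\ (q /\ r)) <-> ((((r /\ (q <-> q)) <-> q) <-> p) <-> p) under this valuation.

q /\ r = min(0.864, 0.478) = 0.478
p /\ (q /\ r) = min(0.498, 0.478) = 0.478
q <-> q = 1 − |0.864 − 0.864| = 1 − 0.000 = 1.000
r /\ (q <-> q) = min(0.478, 1.000) = 0.478
(r /\ (q <-> q)) <-> q = 1 − |0.478 − 0.864| = 1 − 0.386 = 0.614
((r /\ (q <-> q)) <-> q) <-> p = 1 − |0.614 − 0.498| = 1 − 0.116 = 0.884
(((r /\ (q <-> q)) <-> q) <-> p) <-> p = 1 − |0.884 − 0.498| = 1 − 0.386 = 0.614
(p /\ (q /\ r)) <-> ((((r /\ (q <-> q)) <-> q) <-> p) <-> p) = 1 − |0.478 − 0.614| = 1 − 0.136 = 0.864

0.864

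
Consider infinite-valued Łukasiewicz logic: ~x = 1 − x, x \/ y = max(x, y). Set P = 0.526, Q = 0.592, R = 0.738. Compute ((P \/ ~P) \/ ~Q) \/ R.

0.738

~P = 1 − 0.526 = 0.474
P \/ ~P = max(0.526, 0.474) = 0.526
~Q = 1 − 0.592 = 0.408
(P \/ ~P) \/ ~Q = max(0.526, 0.408) = 0.526
((P \/ ~P) \/ ~Q) \/ R = max(0.526, 0.738) = 0.738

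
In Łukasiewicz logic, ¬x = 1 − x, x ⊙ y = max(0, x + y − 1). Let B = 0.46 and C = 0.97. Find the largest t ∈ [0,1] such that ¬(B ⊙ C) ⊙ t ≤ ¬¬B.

B ⊙ C = max(0, 0.46 + 0.97 − 1) = max(0, 0.43) = 0.43
¬(B ⊙ C) = 1 − 0.43 = 0.57
So the left factor is ¬(B ⊙ C) = 0.57.
¬B = 1 − 0.46 = 0.54
¬¬B = 1 − 0.54 = 0.46
So the right-hand bound is ¬¬B = 0.46.
The residuum of the Łukasiewicz t-norm gives the supremum: min(1, 1 − 0.57 + 0.46).
1 − 0.57 + 0.46 = 0.89, so t = min(1, 0.89) = 0.89.
Check: 0.57 ⊙ 0.89 = max(0, 0.46) = 0.46 ≤ 0.46.

0.89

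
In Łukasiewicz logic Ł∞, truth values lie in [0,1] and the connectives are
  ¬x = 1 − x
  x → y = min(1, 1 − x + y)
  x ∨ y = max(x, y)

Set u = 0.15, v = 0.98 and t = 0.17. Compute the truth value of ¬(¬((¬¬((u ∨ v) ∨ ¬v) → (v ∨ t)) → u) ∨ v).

0.02

u ∨ v = max(0.15, 0.98) = 0.98
¬v = 1 − 0.98 = 0.02
(u ∨ v) ∨ ¬v = max(0.98, 0.02) = 0.98
¬((u ∨ v) ∨ ¬v) = 1 − 0.98 = 0.02
¬¬((u ∨ v) ∨ ¬v) = 1 − 0.02 = 0.98
v ∨ t = max(0.98, 0.17) = 0.98
¬¬((u ∨ v) ∨ ¬v) → (v ∨ t) = min(1, 1 − 0.98 + 0.98) = min(1, 1.00) = 1.00
(¬¬((u ∨ v) ∨ ¬v) → (v ∨ t)) → u = min(1, 1 − 1.00 + 0.15) = min(1, 0.15) = 0.15
¬((¬¬((u ∨ v) ∨ ¬v) → (v ∨ t)) → u) = 1 − 0.15 = 0.85
¬((¬¬((u ∨ v) ∨ ¬v) → (v ∨ t)) → u) ∨ v = max(0.85, 0.98) = 0.98
¬(¬((¬¬((u ∨ v) ∨ ¬v) → (v ∨ t)) → u) ∨ v) = 1 − 0.98 = 0.02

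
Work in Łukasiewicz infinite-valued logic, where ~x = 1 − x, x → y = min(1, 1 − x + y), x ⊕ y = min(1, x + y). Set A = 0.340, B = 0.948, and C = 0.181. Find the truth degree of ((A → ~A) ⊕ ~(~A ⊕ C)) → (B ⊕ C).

~A = 1 − 0.340 = 0.660
A → ~A = min(1, 1 − 0.340 + 0.660) = min(1, 1.320) = 1.000
~A ⊕ C = min(1, 0.660 + 0.181) = min(1, 0.841) = 0.841
~(~A ⊕ C) = 1 − 0.841 = 0.159
(A → ~A) ⊕ ~(~A ⊕ C) = min(1, 1.000 + 0.159) = min(1, 1.159) = 1.000
B ⊕ C = min(1, 0.948 + 0.181) = min(1, 1.129) = 1.000
((A → ~A) ⊕ ~(~A ⊕ C)) → (B ⊕ C) = min(1, 1 − 1.000 + 1.000) = min(1, 1.000) = 1.000

1.000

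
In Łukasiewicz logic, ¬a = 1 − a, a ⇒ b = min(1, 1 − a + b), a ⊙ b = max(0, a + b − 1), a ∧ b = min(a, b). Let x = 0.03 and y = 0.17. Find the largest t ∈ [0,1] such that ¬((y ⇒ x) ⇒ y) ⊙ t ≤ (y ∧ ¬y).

0.48

y ⇒ x = min(1, 1 − 0.17 + 0.03) = min(1, 0.86) = 0.86
(y ⇒ x) ⇒ y = min(1, 1 − 0.86 + 0.17) = min(1, 0.31) = 0.31
¬((y ⇒ x) ⇒ y) = 1 − 0.31 = 0.69
So the left factor is ¬((y ⇒ x) ⇒ y) = 0.69.
¬y = 1 − 0.17 = 0.83
y ∧ ¬y = min(0.17, 0.83) = 0.17
So the right-hand bound is y ∧ ¬y = 0.17.
The residuum of the Łukasiewicz t-norm gives the supremum: min(1, 1 − 0.69 + 0.17).
1 − 0.69 + 0.17 = 0.48, so t = min(1, 0.48) = 0.48.
Check: 0.69 ⊙ 0.48 = max(0, 0.17) = 0.17 ≤ 0.17.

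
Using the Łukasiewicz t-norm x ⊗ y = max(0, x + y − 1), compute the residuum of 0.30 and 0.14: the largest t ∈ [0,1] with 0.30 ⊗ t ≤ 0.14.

The residuum of the Łukasiewicz t-norm gives the supremum: min(1, 1 − 0.30 + 0.14).
1 − 0.30 + 0.14 = 0.84, so t = min(1, 0.84) = 0.84.
Check: 0.30 ⊗ 0.84 = max(0, 0.14) = 0.14 ≤ 0.14.

0.84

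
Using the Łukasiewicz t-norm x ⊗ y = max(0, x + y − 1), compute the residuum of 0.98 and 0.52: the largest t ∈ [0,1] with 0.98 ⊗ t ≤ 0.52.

0.54

The residuum of the Łukasiewicz t-norm gives the supremum: min(1, 1 − 0.98 + 0.52).
1 − 0.98 + 0.52 = 0.54, so t = min(1, 0.54) = 0.54.
Check: 0.98 ⊗ 0.54 = max(0, 0.52) = 0.52 ≤ 0.52.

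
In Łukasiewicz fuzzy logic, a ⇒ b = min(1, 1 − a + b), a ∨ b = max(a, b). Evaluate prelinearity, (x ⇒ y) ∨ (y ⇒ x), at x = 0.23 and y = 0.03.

x ⇒ y = min(1, 1 − 0.23 + 0.03) = min(1, 0.80) = 0.80
y ⇒ x = min(1, 1 − 0.03 + 0.23) = min(1, 1.20) = 1.00
(x ⇒ y) ∨ (y ⇒ x) = max(0.80, 1.00) = 1.00
(As expected: a Ł∞-tautology — holds in every MV-chain.)

1.00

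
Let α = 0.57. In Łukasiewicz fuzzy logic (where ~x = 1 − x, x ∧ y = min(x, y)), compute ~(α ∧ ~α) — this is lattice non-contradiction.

~α = 1 − 0.57 = 0.43
α ∧ ~α = min(0.57, 0.43) = 0.43
~(α ∧ ~α) = 1 − 0.43 = 0.57
(The value 0.57 < 1 shows this instance is not satisfied; not a Ł∞-tautology — its value is 1 − min(a, 1−a).)

0.57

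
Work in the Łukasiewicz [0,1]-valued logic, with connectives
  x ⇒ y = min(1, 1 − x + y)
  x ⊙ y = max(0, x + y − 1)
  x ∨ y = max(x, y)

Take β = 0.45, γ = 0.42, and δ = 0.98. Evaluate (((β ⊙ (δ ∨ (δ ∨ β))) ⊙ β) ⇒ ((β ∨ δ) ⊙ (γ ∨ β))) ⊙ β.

δ ∨ β = max(0.98, 0.45) = 0.98
δ ∨ (δ ∨ β) = max(0.98, 0.98) = 0.98
β ⊙ (δ ∨ (δ ∨ β)) = max(0, 0.45 + 0.98 − 1) = max(0, 0.43) = 0.43
(β ⊙ (δ ∨ (δ ∨ β))) ⊙ β = max(0, 0.43 + 0.45 − 1) = max(0, -0.12) = 0.00
β ∨ δ = max(0.45, 0.98) = 0.98
γ ∨ β = max(0.42, 0.45) = 0.45
(β ∨ δ) ⊙ (γ ∨ β) = max(0, 0.98 + 0.45 − 1) = max(0, 0.43) = 0.43
((β ⊙ (δ ∨ (δ ∨ β))) ⊙ β) ⇒ ((β ∨ δ) ⊙ (γ ∨ β)) = min(1, 1 − 0.00 + 0.43) = min(1, 1.43) = 1.00
(((β ⊙ (δ ∨ (δ ∨ β))) ⊙ β) ⇒ ((β ∨ δ) ⊙ (γ ∨ β))) ⊙ β = max(0, 1.00 + 0.45 − 1) = max(0, 0.45) = 0.45

0.45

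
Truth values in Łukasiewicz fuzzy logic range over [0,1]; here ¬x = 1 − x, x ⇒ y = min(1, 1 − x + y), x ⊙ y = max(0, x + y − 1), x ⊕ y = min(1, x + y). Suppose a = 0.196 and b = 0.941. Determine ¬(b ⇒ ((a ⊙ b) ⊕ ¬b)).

0.745

a ⊙ b = max(0, 0.196 + 0.941 − 1) = max(0, 0.137) = 0.137
¬b = 1 − 0.941 = 0.059
(a ⊙ b) ⊕ ¬b = min(1, 0.137 + 0.059) = min(1, 0.196) = 0.196
b ⇒ ((a ⊙ b) ⊕ ¬b) = min(1, 1 − 0.941 + 0.196) = min(1, 0.255) = 0.255
¬(b ⇒ ((a ⊙ b) ⊕ ¬b)) = 1 − 0.255 = 0.745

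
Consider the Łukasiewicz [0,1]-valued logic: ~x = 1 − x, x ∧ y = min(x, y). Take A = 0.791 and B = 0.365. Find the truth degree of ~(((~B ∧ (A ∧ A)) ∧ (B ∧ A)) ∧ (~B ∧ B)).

0.635

~B = 1 − 0.365 = 0.635
A ∧ A = min(0.791, 0.791) = 0.791
~B ∧ (A ∧ A) = min(0.635, 0.791) = 0.635
B ∧ A = min(0.365, 0.791) = 0.365
(~B ∧ (A ∧ A)) ∧ (B ∧ A) = min(0.635, 0.365) = 0.365
~B ∧ B = min(0.635, 0.365) = 0.365
((~B ∧ (A ∧ A)) ∧ (B ∧ A)) ∧ (~B ∧ B) = min(0.365, 0.365) = 0.365
~(((~B ∧ (A ∧ A)) ∧ (B ∧ A)) ∧ (~B ∧ B)) = 1 − 0.365 = 0.635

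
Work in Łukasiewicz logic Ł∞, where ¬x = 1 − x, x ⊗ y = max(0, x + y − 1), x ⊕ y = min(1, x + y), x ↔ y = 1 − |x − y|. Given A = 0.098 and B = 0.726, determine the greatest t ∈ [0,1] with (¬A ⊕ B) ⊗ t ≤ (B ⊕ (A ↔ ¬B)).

¬A = 1 − 0.098 = 0.902
¬A ⊕ B = min(1, 0.902 + 0.726) = min(1, 1.628) = 1.000
So the left factor is ¬A ⊕ B = 1.000.
¬B = 1 − 0.726 = 0.274
A ↔ ¬B = 1 − |0.098 − 0.274| = 1 − 0.176 = 0.824
B ⊕ (A ↔ ¬B) = min(1, 0.726 + 0.824) = min(1, 1.550) = 1.000
So the right-hand bound is B ⊕ (A ↔ ¬B) = 1.000.
The residuum of the Łukasiewicz t-norm gives the supremum: min(1, 1 − 1.000 + 1.000).
1 − 1.000 + 1.000 = 1.000, so t = min(1, 1.000) = 1.000.
Check: 1.000 ⊗ 1.000 = max(0, 1.000) = 1.000 ≤ 1.000.

1.000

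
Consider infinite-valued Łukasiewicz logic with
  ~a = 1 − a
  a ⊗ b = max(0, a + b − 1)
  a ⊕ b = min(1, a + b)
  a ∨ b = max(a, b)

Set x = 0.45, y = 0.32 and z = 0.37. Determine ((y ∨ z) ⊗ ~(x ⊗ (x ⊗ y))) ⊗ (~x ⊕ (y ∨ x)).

0.37

y ∨ z = max(0.32, 0.37) = 0.37
x ⊗ y = max(0, 0.45 + 0.32 − 1) = max(0, -0.23) = 0.00
x ⊗ (x ⊗ y) = max(0, 0.45 + 0.00 − 1) = max(0, -0.55) = 0.00
~(x ⊗ (x ⊗ y)) = 1 − 0.00 = 1.00
(y ∨ z) ⊗ ~(x ⊗ (x ⊗ y)) = max(0, 0.37 + 1.00 − 1) = max(0, 0.37) = 0.37
~x = 1 − 0.45 = 0.55
y ∨ x = max(0.32, 0.45) = 0.45
~x ⊕ (y ∨ x) = min(1, 0.55 + 0.45) = min(1, 1.00) = 1.00
((y ∨ z) ⊗ ~(x ⊗ (x ⊗ y))) ⊗ (~x ⊕ (y ∨ x)) = max(0, 0.37 + 1.00 − 1) = max(0, 0.37) = 0.37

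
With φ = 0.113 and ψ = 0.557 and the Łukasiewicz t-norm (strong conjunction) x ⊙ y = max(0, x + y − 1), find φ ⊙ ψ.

0.000

φ ⊙ ψ = max(0, 0.113 + 0.557 − 1) = max(0, -0.330) = 0.000
For comparison, the Gödel (minimum) t-norm min(x, y) would give 0.113.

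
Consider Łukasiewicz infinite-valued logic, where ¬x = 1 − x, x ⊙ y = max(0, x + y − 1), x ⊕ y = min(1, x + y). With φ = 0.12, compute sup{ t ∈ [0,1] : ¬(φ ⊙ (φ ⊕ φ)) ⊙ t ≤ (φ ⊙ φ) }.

0.00

φ ⊕ φ = min(1, 0.12 + 0.12) = min(1, 0.24) = 0.24
φ ⊙ (φ ⊕ φ) = max(0, 0.12 + 0.24 − 1) = max(0, -0.64) = 0.00
¬(φ ⊙ (φ ⊕ φ)) = 1 − 0.00 = 1.00
So the left factor is ¬(φ ⊙ (φ ⊕ φ)) = 1.00.
φ ⊙ φ = max(0, 0.12 + 0.12 − 1) = max(0, -0.76) = 0.00
So the right-hand bound is φ ⊙ φ = 0.00.
The residuum of the Łukasiewicz t-norm gives the supremum: min(1, 1 − 1.00 + 0.00).
1 − 1.00 + 0.00 = 0.00, so t = min(1, 0.00) = 0.00.
Check: 1.00 ⊙ 0.00 = max(0, 0.00) = 0.00 ≤ 0.00.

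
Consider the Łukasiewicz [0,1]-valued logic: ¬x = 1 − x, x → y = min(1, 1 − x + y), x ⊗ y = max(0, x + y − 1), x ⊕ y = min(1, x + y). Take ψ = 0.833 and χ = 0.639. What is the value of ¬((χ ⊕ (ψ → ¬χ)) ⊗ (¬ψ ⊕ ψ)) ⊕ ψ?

0.833

¬χ = 1 − 0.639 = 0.361
ψ → ¬χ = min(1, 1 − 0.833 + 0.361) = min(1, 0.528) = 0.528
χ ⊕ (ψ → ¬χ) = min(1, 0.639 + 0.528) = min(1, 1.167) = 1.000
¬ψ = 1 − 0.833 = 0.167
¬ψ ⊕ ψ = min(1, 0.167 + 0.833) = min(1, 1.000) = 1.000
(χ ⊕ (ψ → ¬χ)) ⊗ (¬ψ ⊕ ψ) = max(0, 1.000 + 1.000 − 1) = max(0, 1.000) = 1.000
¬((χ ⊕ (ψ → ¬χ)) ⊗ (¬ψ ⊕ ψ)) = 1 − 1.000 = 0.000
¬((χ ⊕ (ψ → ¬χ)) ⊗ (¬ψ ⊕ ψ)) ⊕ ψ = min(1, 0.000 + 0.833) = min(1, 0.833) = 0.833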